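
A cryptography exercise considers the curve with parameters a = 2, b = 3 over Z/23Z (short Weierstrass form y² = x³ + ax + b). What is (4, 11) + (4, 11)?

(8, 5)

tangent at (4, 11): λ = (3·4² + 2)/(2·11) ≡ 4/22. 22⁻¹ ≡ 22 (mod 23) since 22·22 = 484 ≡ 1, so λ ≡ 4·22 ≡ 19.
  x = λ² - 4 - 4 = 361 - 8 ≡ 8; y = λ·(4 - 8) - 11 ≡ 5. → (8, 5)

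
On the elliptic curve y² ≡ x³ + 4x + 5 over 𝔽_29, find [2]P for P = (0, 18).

tangent at (0, 18): λ = (3·0² + 4)/(2·18) ≡ 4/7. 7⁻¹ ≡ 25 (mod 29) since 7·25 = 175 ≡ 1, so λ ≡ 4·25 ≡ 13.
  x = λ² - 0 - 0 = 169 - 0 ≡ 24; y = λ·(0 - 24) - 18 ≡ 18. → (24, 18)

(24, 18)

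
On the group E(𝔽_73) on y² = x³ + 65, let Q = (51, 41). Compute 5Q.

Repeated addition: build up to 5Q.
2Q: tangent at (51, 41): λ = (3·51² + 0)/(2·41) ≡ 65/9. 9⁻¹ ≡ 65 (mod 73), so λ ≡ 65·65 ≡ 64.
  x = λ² - 51 - 51 = 4096 - 102 ≡ 52; y = λ·(51 - 52) - 41 ≡ 41. → (52, 41)
3Q: (52, 41) + (51, 41). λ = (41 - 41)/(51 - 52) ≡ 0/72 mod 73. 72⁻¹ ≡ 72 (mod 73) since 72·72 = 5184 ≡ 1, so λ ≡ 0.
  x = λ² - 52 - 51 = 0 - 103 ≡ 43; y = λ·(52 - 43) - 41 ≡ 32. → (43, 32)
4Q: (43, 32) + (51, 41). λ = (41 - 32)/(51 - 43) ≡ 9/8 mod 73. 8⁻¹ ≡ 64 (mod 73), so λ ≡ 65.
  x = λ² - 43 - 51 = 4225 - 94 ≡ 43; y = λ·(43 - 43) - 32 ≡ 41. → (43, 41)
5Q: (43, 41) + (51, 41). λ = (41 - 41)/(51 - 43) ≡ 0/8 mod 73. 8⁻¹ ≡ 64 (mod 73), so λ ≡ 0.
  x = λ² - 43 - 51 = 0 - 94 ≡ 52; y = λ·(43 - 52) - 41 ≡ 32. → (52, 32)

(52, 32)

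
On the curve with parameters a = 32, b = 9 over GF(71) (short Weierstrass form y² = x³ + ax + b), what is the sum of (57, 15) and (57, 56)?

O

The two points share x = 57 and their y-coordinates satisfy 15 + 56 ≡ 0 (mod 71), so they are inverses. Their sum is 𝒪.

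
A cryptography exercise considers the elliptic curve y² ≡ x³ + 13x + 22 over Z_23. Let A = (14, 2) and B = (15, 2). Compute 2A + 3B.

(1, 6)

First 2A:
Repeated addition: build up to 2A.
2A: tangent at (14, 2): λ = (3·14² + 13)/(2·2) ≡ 3/4. 4⁻¹ ≡ 6 (mod 23), so λ ≡ 3·6 ≡ 18.
  x = λ² - 14 - 14 = 324 - 28 ≡ 20; y = λ·(14 - 20) - 2 ≡ 5. → (20, 5)
2A = (20, 5).
Next 3B:
Repeated addition: build up to 3B.
2B: tangent at (15, 2): λ = (3·15² + 13)/(2·2) ≡ 21/4. 4⁻¹ ≡ 6 (mod 23), so λ ≡ 21·6 ≡ 11.
  x = λ² - 15 - 15 = 121 - 30 ≡ 22; y = λ·(15 - 22) - 2 ≡ 13. → (22, 13)
3B: (22, 13) + (15, 2). λ = (2 - 13)/(15 - 22) ≡ 12/16 mod 23. 16⁻¹ ≡ 13 (mod 23) since 16·13 = 208 ≡ 1, so λ ≡ 18.
  x = λ² - 22 - 15 = 324 - 37 ≡ 11; y = λ·(22 - 11) - 13 ≡ 1. → (11, 1)
3B = (11, 1).
Finally 2A + 3B:
(20, 5) + (11, 1). λ = (1 - 5)/(11 - 20) ≡ 19/14 mod 23. 14⁻¹ ≡ 5 (mod 23) since 14·5 = 70 ≡ 1, so λ ≡ 3.
  x = λ² - 20 - 11 = 9 - 31 ≡ 1; y = λ·(20 - 1) - 5 ≡ 6. → (1, 6)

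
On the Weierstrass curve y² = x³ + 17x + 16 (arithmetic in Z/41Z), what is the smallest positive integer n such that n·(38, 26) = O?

2P: tangent at (38, 26): λ = (3·38² + 17)/(2·26) ≡ 3/11. 11⁻¹ ≡ 15 (mod 41), so λ ≡ 3·15 ≡ 4.
  x = λ² - 38 - 38 = 16 - 76 ≡ 22; y = λ·(38 - 22) - 26 ≡ 38. → (22, 38)
3P: (22, 38) + (38, 26). λ = (26 - 38)/(38 - 22) ≡ 29/16 mod 41. 16⁻¹ ≡ 18 (mod 41), so λ ≡ 30.
  x = λ² - 22 - 38 = 900 - 60 ≡ 20; y = λ·(22 - 20) - 38 ≡ 22. → (20, 22)
4P: (20, 22) + (38, 26). λ = (26 - 22)/(38 - 20) ≡ 4/18 mod 41. 18⁻¹ ≡ 16 (mod 41), so λ ≡ 23.
  x = λ² - 20 - 38 = 529 - 58 ≡ 20; y = λ·(20 - 20) - 22 ≡ 19. → (20, 19)
5P: (20, 19) + (38, 26). λ = (26 - 19)/(38 - 20) ≡ 7/18 mod 41. 18⁻¹ ≡ 16 (mod 41), so λ ≡ 30.
  x = λ² - 20 - 38 = 900 - 58 ≡ 22; y = λ·(20 - 22) - 19 ≡ 3. → (22, 3)
6P: (22, 3) + (38, 26). λ = (26 - 3)/(38 - 22) ≡ 23/16 mod 41. 16⁻¹ ≡ 18 (mod 41), so λ ≡ 4.
  x = λ² - 22 - 38 = 16 - 60 ≡ 38; y = λ·(22 - 38) - 3 ≡ 15. → (38, 15)
7P: (38, 15) + (38, 26): same x and y₁ ≡ -y₂, so the sum is O.
7P = O, so the order is 7.

7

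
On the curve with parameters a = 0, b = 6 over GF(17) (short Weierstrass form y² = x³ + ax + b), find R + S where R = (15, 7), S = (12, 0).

(15, 7) + (12, 0). λ = (0 - 7)/(12 - 15) ≡ 10/14 mod 17. 14⁻¹ ≡ 11 (mod 17), so λ ≡ 8.
  x = λ² - 15 - 12 = 64 - 27 ≡ 3; y = λ·(15 - 3) - 7 ≡ 4. → (3, 4)

(3, 4)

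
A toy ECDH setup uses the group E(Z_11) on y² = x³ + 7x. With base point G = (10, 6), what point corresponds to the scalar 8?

(3, 9)

Double-and-add on 8 = (1000)₂. Start with G = (10, 6) for the leading 1-bit.
double: tangent at (10, 6): λ = (3·10² + 7)/(2·6) ≡ 10/1. 1⁻¹ ≡ 1 (mod 11), so λ ≡ 10·1 ≡ 10.
  x = λ² - 10 - 10 = 100 - 20 ≡ 3; y = λ·(10 - 3) - 6 ≡ 9. → (3, 9)
double: tangent at (3, 9): λ = (3·3² + 7)/(2·9) ≡ 1/7. 7⁻¹ ≡ 8 (mod 11), so λ ≡ 1·8 ≡ 8.
  x = λ² - 3 - 3 = 64 - 6 ≡ 3; y = λ·(3 - 3) - 9 ≡ 2. → (3, 2)
double: tangent at (3, 2): λ = (3·3² + 7)/(2·2) ≡ 1/4. 4⁻¹ ≡ 3 (mod 11) since 4·3 = 12 ≡ 1, so λ ≡ 1·3 ≡ 3.
  x = λ² - 3 - 3 = 9 - 6 ≡ 3; y = λ·(3 - 3) - 2 ≡ 9. → (3, 9)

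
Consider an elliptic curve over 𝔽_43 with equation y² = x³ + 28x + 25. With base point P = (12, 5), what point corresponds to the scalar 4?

Double-and-add on 4 = (100)₂. Start with P = (12, 5) for the leading 1-bit.
double: tangent at (12, 5): λ = (3·12² + 28)/(2·5) ≡ 30/10. 10⁻¹ ≡ 13 (mod 43), so λ ≡ 30·13 ≡ 3.
  x = λ² - 12 - 12 = 9 - 24 ≡ 28; y = λ·(12 - 28) - 5 ≡ 33. → (28, 33)
double: tangent at (28, 33): λ = (3·28² + 28)/(2·33) ≡ 15/23. 23⁻¹ ≡ 15 (mod 43), so λ ≡ 15·15 ≡ 10.
  x = λ² - 28 - 28 = 100 - 56 ≡ 1; y = λ·(28 - 1) - 33 ≡ 22. → (1, 22)

(1, 22)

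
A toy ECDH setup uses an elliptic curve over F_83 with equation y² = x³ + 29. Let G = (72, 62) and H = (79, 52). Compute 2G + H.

First 2G:
Repeated addition: build up to 2G.
2G: tangent at (72, 62): λ = (3·72² + 0)/(2·62) ≡ 31/41. 41⁻¹ ≡ 81 (mod 83) since 41·81 = 3321 ≡ 1, so λ ≡ 31·81 ≡ 21.
  x = λ² - 72 - 72 = 441 - 144 ≡ 48; y = λ·(72 - 48) - 62 ≡ 27. → (48, 27)
2G = (48, 27).
Finally 2G + H:
(48, 27) + (79, 52). λ = (52 - 27)/(79 - 48) ≡ 25/31 mod 83. 31⁻¹ ≡ 75 (mod 83), so λ ≡ 49.
  x = λ² - 48 - 79 = 2401 - 127 ≡ 33; y = λ·(48 - 33) - 27 ≡ 44. → (33, 44)

(33, 44)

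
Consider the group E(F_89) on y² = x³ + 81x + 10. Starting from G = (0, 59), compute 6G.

Repeated addition: build up to 6G.
2G: tangent at (0, 59): λ = (3·0² + 81)/(2·59) ≡ 81/29. 29⁻¹ ≡ 43 (mod 89), so λ ≡ 81·43 ≡ 12.
  x = λ² - 0 - 0 = 144 - 0 ≡ 55; y = λ·(0 - 55) - 59 ≡ 82. → (55, 82)
3G: (55, 82) + (0, 59). λ = (59 - 82)/(0 - 55) ≡ 66/34 mod 89. 34⁻¹ ≡ 55 (mod 89) since 34·55 = 1870 ≡ 1, so λ ≡ 70.
  x = λ² - 55 - 0 = 4900 - 55 ≡ 39; y = λ·(55 - 39) - 82 ≡ 59. → (39, 59)
4G: (39, 59) + (0, 59). λ = (59 - 59)/(0 - 39) ≡ 0/50 mod 89. 50⁻¹ ≡ 73 (mod 89) since 50·73 = 3650 ≡ 1, so λ ≡ 0.
  x = λ² - 39 - 0 = 0 - 39 ≡ 50; y = λ·(39 - 50) - 59 ≡ 30. → (50, 30)
5G: (50, 30) + (0, 59). λ = (59 - 30)/(0 - 50) ≡ 29/39 mod 89. 39⁻¹ ≡ 16 (mod 89) since 39·16 = 624 ≡ 1, so λ ≡ 19.
  x = λ² - 50 - 0 = 361 - 50 ≡ 44; y = λ·(50 - 44) - 30 ≡ 84. → (44, 84)
6G: (44, 84) + (0, 59). λ = (59 - 84)/(0 - 44) ≡ 64/45 mod 89. 45⁻¹ ≡ 2 (mod 89) since 45·2 = 90 ≡ 1, so λ ≡ 39.
  x = λ² - 44 - 0 = 1521 - 44 ≡ 53; y = λ·(44 - 53) - 84 ≡ 10. → (53, 10)

(53, 10)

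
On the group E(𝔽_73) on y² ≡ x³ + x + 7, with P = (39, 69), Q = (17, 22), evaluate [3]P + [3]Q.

First 3P:
Repeated addition: build up to 3P.
2P: tangent at (39, 69): λ = (3·39² + 1)/(2·69) ≡ 38/65. 65⁻¹ ≡ 9 (mod 73) since 65·9 = 585 ≡ 1, so λ ≡ 38·9 ≡ 50.
  x = λ² - 39 - 39 = 2500 - 78 ≡ 13; y = λ·(39 - 13) - 69 ≡ 63. → (13, 63)
3P: (13, 63) + (39, 69). λ = (69 - 63)/(39 - 13) ≡ 6/26 mod 73. 26⁻¹ ≡ 59 (mod 73), so λ ≡ 62.
  x = λ² - 13 - 39 = 3844 - 52 ≡ 69; y = λ·(13 - 69) - 63 ≡ 42. → (69, 42)
3P = (69, 42).
Next 3Q:
Repeated addition: build up to 3Q.
2Q: tangent at (17, 22): λ = (3·17² + 1)/(2·22) ≡ 65/44. 44⁻¹ ≡ 5 (mod 73), so λ ≡ 65·5 ≡ 33.
  x = λ² - 17 - 17 = 1089 - 34 ≡ 33; y = λ·(17 - 33) - 22 ≡ 34. → (33, 34)
3Q: (33, 34) + (17, 22). λ = (22 - 34)/(17 - 33) ≡ 61/57 mod 73. 57⁻¹ ≡ 41 (mod 73) since 57·41 = 2337 ≡ 1, so λ ≡ 19.
  x = λ² - 33 - 17 = 361 - 50 ≡ 19; y = λ·(33 - 19) - 34 ≡ 13. → (19, 13)
3Q = (19, 13).
Finally 3P + 3Q:
(69, 42) + (19, 13). λ = (13 - 42)/(19 - 69) ≡ 44/23 mod 73. 23⁻¹ ≡ 54 (mod 73), so λ ≡ 40.
  x = λ² - 69 - 19 = 1600 - 88 ≡ 52; y = λ·(69 - 52) - 42 ≡ 54. → (52, 54)

(52, 54)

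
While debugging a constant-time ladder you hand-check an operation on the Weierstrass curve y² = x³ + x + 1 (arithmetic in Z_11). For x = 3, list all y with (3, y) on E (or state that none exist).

3, 8

x³ + 1x + 1 = 31 ≡ 9 (mod 11).
Square roots of 9 mod 11: 3 and 8 (since 3² = 9 ≡ 9).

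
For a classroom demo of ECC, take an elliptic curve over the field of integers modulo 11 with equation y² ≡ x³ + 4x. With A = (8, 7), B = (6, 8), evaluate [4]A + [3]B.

First 4A:
Repeated addition: build up to 4A.
2A: tangent at (8, 7): λ = (3·8² + 4)/(2·7) ≡ 9/3. 3⁻¹ ≡ 4 (mod 11), so λ ≡ 9·4 ≡ 3.
  x = λ² - 8 - 8 = 9 - 16 ≡ 4; y = λ·(8 - 4) - 7 ≡ 5. → (4, 5)
3A: (4, 5) + (8, 7). λ = (7 - 5)/(8 - 4) ≡ 2/4 mod 11. 4⁻¹ ≡ 3 (mod 11), so λ ≡ 6.
  x = λ² - 4 - 8 = 36 - 12 ≡ 2; y = λ·(4 - 2) - 5 ≡ 7. → (2, 7)
4A: (2, 7) + (8, 7). λ = (7 - 7)/(8 - 2) ≡ 0/6 mod 11. 6⁻¹ ≡ 2 (mod 11) since 6·2 = 12 ≡ 1, so λ ≡ 0.
  x = λ² - 2 - 8 = 0 - 10 ≡ 1; y = λ·(2 - 1) - 7 ≡ 4. → (1, 4)
4A = (1, 4).
Next 3B:
Repeated addition: build up to 3B.
2B: tangent at (6, 8): λ = (3·6² + 4)/(2·8) ≡ 2/5. 5⁻¹ ≡ 9 (mod 11), so λ ≡ 2·9 ≡ 7.
  x = λ² - 6 - 6 = 49 - 12 ≡ 4; y = λ·(6 - 4) - 8 ≡ 6. → (4, 6)
3B: (4, 6) + (6, 8). λ = (8 - 6)/(6 - 4) ≡ 2/2 mod 11. 2⁻¹ ≡ 6 (mod 11), so λ ≡ 1.
  x = λ² - 4 - 6 = 1 - 10 ≡ 2; y = λ·(4 - 2) - 6 ≡ 7. → (2, 7)
3B = (2, 7).
Finally 4A + 3B:
(1, 4) + (2, 7). λ = (7 - 4)/(2 - 1) ≡ 3/1 mod 11. 1⁻¹ ≡ 1 (mod 11) since 1·1 = 1 ≡ 1, so λ ≡ 3.
  x = λ² - 1 - 2 = 9 - 3 ≡ 6; y = λ·(1 - 6) - 4 ≡ 3. → (6, 3)

(6, 3)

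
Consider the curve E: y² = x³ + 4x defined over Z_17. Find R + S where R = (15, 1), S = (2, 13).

(15, 1) + (2, 13). λ = (13 - 1)/(2 - 15) ≡ 12/4 mod 17. 4⁻¹ ≡ 13 (mod 17), so λ ≡ 3.
  x = λ² - 15 - 2 = 9 - 17 ≡ 9; y = λ·(15 - 9) - 1 ≡ 0. → (9, 0)

(9, 0)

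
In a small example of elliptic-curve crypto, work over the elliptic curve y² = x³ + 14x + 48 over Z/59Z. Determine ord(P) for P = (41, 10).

2P: tangent at (41, 10): λ = (3·41² + 14)/(2·10) ≡ 42/20. 20⁻¹ ≡ 3 (mod 59), so λ ≡ 42·3 ≡ 8.
  x = λ² - 41 - 41 = 64 - 82 ≡ 41; y = λ·(41 - 41) - 10 ≡ 49. → (41, 49)
3P: (41, 49) + (41, 10): same x and y₁ ≡ -y₂, so the sum is ∞.
3P = ∞, so the order is 3.

3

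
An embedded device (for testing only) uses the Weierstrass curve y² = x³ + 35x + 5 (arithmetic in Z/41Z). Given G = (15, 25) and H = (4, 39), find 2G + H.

(15, 16)

First 2G:
Repeated addition: build up to 2G.
2G: tangent at (15, 25): λ = (3·15² + 35)/(2·25) ≡ 13/9. 9⁻¹ ≡ 32 (mod 41), so λ ≡ 13·32 ≡ 6.
  x = λ² - 15 - 15 = 36 - 30 ≡ 6; y = λ·(15 - 6) - 25 ≡ 29. → (6, 29)
2G = (6, 29).
Finally 2G + H:
(6, 29) + (4, 39). λ = (39 - 29)/(4 - 6) ≡ 10/39 mod 41. 39⁻¹ ≡ 20 (mod 41), so λ ≡ 36.
  x = λ² - 6 - 4 = 1296 - 10 ≡ 15; y = λ·(6 - 15) - 29 ≡ 16. → (15, 16)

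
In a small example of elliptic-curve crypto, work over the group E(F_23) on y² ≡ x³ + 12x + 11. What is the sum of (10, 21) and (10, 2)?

O

The two points share x = 10 and their y-coordinates satisfy 21 + 2 ≡ 0 (mod 23), so they are inverses. Their sum is O.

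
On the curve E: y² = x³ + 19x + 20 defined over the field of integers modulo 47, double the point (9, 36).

tangent at (9, 36): λ = (3·9² + 19)/(2·36) ≡ 27/25. 25⁻¹ ≡ 32 (mod 47), so λ ≡ 27·32 ≡ 18.
  x = λ² - 9 - 9 = 324 - 18 ≡ 24; y = λ·(9 - 24) - 36 ≡ 23. → (24, 23)

(24, 23)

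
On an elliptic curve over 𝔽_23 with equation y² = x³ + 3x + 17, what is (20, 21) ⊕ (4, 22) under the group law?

(20, 21) + (4, 22). λ = (22 - 21)/(4 - 20) ≡ 1/7 mod 23. 7⁻¹ ≡ 10 (mod 23) since 7·10 = 70 ≡ 1, so λ ≡ 10.
  x = λ² - 20 - 4 = 100 - 24 ≡ 7; y = λ·(20 - 7) - 21 ≡ 17. → (7, 17)

(7, 17)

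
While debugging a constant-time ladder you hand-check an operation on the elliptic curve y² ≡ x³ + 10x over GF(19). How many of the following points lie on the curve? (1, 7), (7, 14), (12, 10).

2

(1, 7): 7² ≡ 11, rhs ≡ 11 → on.
(7, 14): 14² ≡ 6, rhs ≡ 14 → off.
(12, 10): 10² ≡ 5, rhs ≡ 5 → on.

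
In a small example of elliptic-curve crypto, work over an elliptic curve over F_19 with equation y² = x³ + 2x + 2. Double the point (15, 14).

(14, 0)

tangent at (15, 14): λ = (3·15² + 2)/(2·14) ≡ 12/9. 9⁻¹ ≡ 17 (mod 19), so λ ≡ 12·17 ≡ 14.
  x = λ² - 15 - 15 = 196 - 30 ≡ 14; y = λ·(15 - 14) - 14 ≡ 0. → (14, 0)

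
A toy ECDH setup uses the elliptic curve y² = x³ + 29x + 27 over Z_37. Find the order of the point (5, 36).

2P: tangent at (5, 36): λ = (3·5² + 29)/(2·36) ≡ 30/35. 35⁻¹ ≡ 18 (mod 37), so λ ≡ 30·18 ≡ 22.
  x = λ² - 5 - 5 = 484 - 10 ≡ 30; y = λ·(5 - 30) - 36 ≡ 6. → (30, 6)
3P: (30, 6) + (5, 36). λ = (36 - 6)/(5 - 30) ≡ 30/12 mod 37. 12⁻¹ ≡ 34 (mod 37), so λ ≡ 21.
  x = λ² - 30 - 5 = 441 - 35 ≡ 36; y = λ·(30 - 36) - 6 ≡ 16. → (36, 16)
4P: (36, 16) + (5, 36). λ = (36 - 16)/(5 - 36) ≡ 20/6 mod 37. 6⁻¹ ≡ 31 (mod 37), so λ ≡ 28.
  x = λ² - 36 - 5 = 784 - 41 ≡ 3; y = λ·(36 - 3) - 16 ≡ 20. → (3, 20)
5P: (3, 20) + (5, 36). λ = (36 - 20)/(5 - 3) ≡ 16/2 mod 37. 2⁻¹ ≡ 19 (mod 37), so λ ≡ 8.
  x = λ² - 3 - 5 = 64 - 8 ≡ 19; y = λ·(3 - 19) - 20 ≡ 0. → (19, 0)
6P: (19, 0) + (5, 36). λ = (36 - 0)/(5 - 19) ≡ 36/23 mod 37. 23⁻¹ ≡ 29 (mod 37) since 23·29 = 667 ≡ 1, so λ ≡ 8.
  x = λ² - 19 - 5 = 64 - 24 ≡ 3; y = λ·(19 - 3) - 0 ≡ 17. → (3, 17)
7P: (3, 17) + (5, 36). λ = (36 - 17)/(5 - 3) ≡ 19/2 mod 37. 2⁻¹ ≡ 19 (mod 37), so λ ≡ 28.
  x = λ² - 3 - 5 = 784 - 8 ≡ 36; y = λ·(3 - 36) - 17 ≡ 21. → (36, 21)
8P: (36, 21) + (5, 36). λ = (36 - 21)/(5 - 36) ≡ 15/6 mod 37. 6⁻¹ ≡ 31 (mod 37), so λ ≡ 21.
  x = λ² - 36 - 5 = 441 - 41 ≡ 30; y = λ·(36 - 30) - 21 ≡ 31. → (30, 31)
9P: (30, 31) + (5, 36). λ = (36 - 31)/(5 - 30) ≡ 5/12 mod 37. 12⁻¹ ≡ 34 (mod 37), so λ ≡ 22.
  x = λ² - 30 - 5 = 484 - 35 ≡ 5; y = λ·(30 - 5) - 31 ≡ 1. → (5, 1)
10P: (5, 1) + (5, 36): same x and y₁ ≡ -y₂, so the sum is O.
10P = O, so the order is 10.

10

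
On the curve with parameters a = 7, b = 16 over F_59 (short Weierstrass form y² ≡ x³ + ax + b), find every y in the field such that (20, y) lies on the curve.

none

x³ + 7x + 16 = 8156 ≡ 14 (mod 59).
14 is a non-residue mod 59; no y exists.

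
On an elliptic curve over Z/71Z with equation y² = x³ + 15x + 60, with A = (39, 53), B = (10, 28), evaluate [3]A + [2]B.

(54, 2)

First 3A:
Repeated addition: build up to 3A.
2A: tangent at (39, 53): λ = (3·39² + 15)/(2·53) ≡ 34/35. 35⁻¹ ≡ 69 (mod 71), so λ ≡ 34·69 ≡ 3.
  x = λ² - 39 - 39 = 9 - 78 ≡ 2; y = λ·(39 - 2) - 53 ≡ 58. → (2, 58)
3A: (2, 58) + (39, 53). λ = (53 - 58)/(39 - 2) ≡ 66/37 mod 71. 37⁻¹ ≡ 48 (mod 71), so λ ≡ 44.
  x = λ² - 2 - 39 = 1936 - 41 ≡ 49; y = λ·(2 - 49) - 58 ≡ 4. → (49, 4)
3A = (49, 4).
Next 2B:
Repeated addition: build up to 2B.
2B: tangent at (10, 28): λ = (3·10² + 15)/(2·28) ≡ 31/56. 56⁻¹ ≡ 52 (mod 71), so λ ≡ 31·52 ≡ 50.
  x = λ² - 10 - 10 = 2500 - 20 ≡ 66; y = λ·(10 - 66) - 28 ≡ 12. → (66, 12)
2B = (66, 12).
Finally 3A + 2B:
(49, 4) + (66, 12). λ = (12 - 4)/(66 - 49) ≡ 8/17 mod 71. 17⁻¹ ≡ 46 (mod 71) since 17·46 = 782 ≡ 1, so λ ≡ 13.
  x = λ² - 49 - 66 = 169 - 115 ≡ 54; y = λ·(49 - 54) - 4 ≡ 2. → (54, 2)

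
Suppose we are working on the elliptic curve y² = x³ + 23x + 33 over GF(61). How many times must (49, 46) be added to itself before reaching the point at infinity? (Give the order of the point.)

3

2P: tangent at (49, 46): λ = (3·49² + 23)/(2·46) ≡ 28/31. 31⁻¹ ≡ 2 (mod 61), so λ ≡ 28·2 ≡ 56.
  x = λ² - 49 - 49 = 3136 - 98 ≡ 49; y = λ·(49 - 49) - 46 ≡ 15. → (49, 15)
3P: (49, 15) + (49, 46): same x and y₁ ≡ -y₂, so the sum is the point at infinity.
3P = the point at infinity, so the order is 3.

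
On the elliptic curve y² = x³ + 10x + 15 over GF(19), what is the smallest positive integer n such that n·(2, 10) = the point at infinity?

2P: tangent at (2, 10): λ = (3·2² + 10)/(2·10) ≡ 3/1. 1⁻¹ ≡ 1 (mod 19) since 1·1 = 1 ≡ 1, so λ ≡ 3·1 ≡ 3.
  x = λ² - 2 - 2 = 9 - 4 ≡ 5; y = λ·(2 - 5) - 10 ≡ 0. → (5, 0)
3P: (5, 0) + (2, 10). λ = (10 - 0)/(2 - 5) ≡ 10/16 mod 19. 16⁻¹ ≡ 6 (mod 19), so λ ≡ 3.
  x = λ² - 5 - 2 = 9 - 7 ≡ 2; y = λ·(5 - 2) - 0 ≡ 9. → (2, 9)
4P: (2, 9) + (2, 10): same x and y₁ ≡ -y₂, so the sum is the point at infinity.
4P = the point at infinity, so the order is 4.

4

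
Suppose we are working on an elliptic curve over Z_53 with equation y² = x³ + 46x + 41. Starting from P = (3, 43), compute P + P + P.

(44, 45)

Repeated addition: build up to 3P.
2P: tangent at (3, 43): λ = (3·3² + 46)/(2·43) ≡ 20/33. 33⁻¹ ≡ 45 (mod 53), so λ ≡ 20·45 ≡ 52.
  x = λ² - 3 - 3 = 2704 - 6 ≡ 48; y = λ·(3 - 48) - 43 ≡ 2. → (48, 2)
3P: (48, 2) + (3, 43). λ = (43 - 2)/(3 - 48) ≡ 41/8 mod 53. 8⁻¹ ≡ 20 (mod 53), so λ ≡ 25.
  x = λ² - 48 - 3 = 625 - 51 ≡ 44; y = λ·(48 - 44) - 2 ≡ 45. → (44, 45)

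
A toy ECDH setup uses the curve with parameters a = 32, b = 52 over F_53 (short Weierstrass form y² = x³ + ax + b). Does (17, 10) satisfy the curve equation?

y² = 10² ≡ 47; x³ + 32x + 52 = 5509 ≡ 50 (mod 53). 47 ≠ 50.

no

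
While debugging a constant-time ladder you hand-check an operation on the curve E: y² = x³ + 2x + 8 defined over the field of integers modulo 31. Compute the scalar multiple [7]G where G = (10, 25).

Double-and-add on 7 = (111)₂. Start with G = (10, 25) for the leading 1-bit.
double: tangent at (10, 25): λ = (3·10² + 2)/(2·25) ≡ 23/19. 19⁻¹ ≡ 18 (mod 31), so λ ≡ 23·18 ≡ 11.
  x = λ² - 10 - 10 = 121 - 20 ≡ 8; y = λ·(10 - 8) - 25 ≡ 28. → (8, 28)
add G: (8, 28) + (10, 25). λ = (25 - 28)/(10 - 8) ≡ 28/2 mod 31. 2⁻¹ ≡ 16 (mod 31), so λ ≡ 14.
  x = λ² - 8 - 10 = 196 - 18 ≡ 23; y = λ·(8 - 23) - 28 ≡ 10. → (23, 10)
double: tangent at (23, 10): λ = (3·23² + 2)/(2·10) ≡ 8/20. 20⁻¹ ≡ 14 (mod 31), so λ ≡ 8·14 ≡ 19.
  x = λ² - 23 - 23 = 361 - 46 ≡ 5; y = λ·(23 - 5) - 10 ≡ 22. → (5, 22)
add G: (5, 22) + (10, 25). λ = (25 - 22)/(10 - 5) ≡ 3/5 mod 31. 5⁻¹ ≡ 25 (mod 31) since 5·25 = 125 ≡ 1, so λ ≡ 13.
  x = λ² - 5 - 10 = 169 - 15 ≡ 30; y = λ·(5 - 30) - 22 ≡ 25. → (30, 25)

(30, 25)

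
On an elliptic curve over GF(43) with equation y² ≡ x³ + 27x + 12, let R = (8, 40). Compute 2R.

tangent at (8, 40): λ = (3·8² + 27)/(2·40) ≡ 4/37. 37⁻¹ ≡ 7 (mod 43), so λ ≡ 4·7 ≡ 28.
  x = λ² - 8 - 8 = 784 - 16 ≡ 37; y = λ·(8 - 37) - 40 ≡ 8. → (37, 8)

(37, 8)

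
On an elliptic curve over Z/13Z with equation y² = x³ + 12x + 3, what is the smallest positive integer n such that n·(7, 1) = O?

8

2P: tangent at (7, 1): λ = (3·7² + 12)/(2·1) ≡ 3/2. 2⁻¹ ≡ 7 (mod 13), so λ ≡ 3·7 ≡ 8.
  x = λ² - 7 - 7 = 64 - 14 ≡ 11; y = λ·(7 - 11) - 1 ≡ 6. → (11, 6)
3P: (11, 6) + (7, 1). λ = (1 - 6)/(7 - 11) ≡ 8/9 mod 13. 9⁻¹ ≡ 3 (mod 13), so λ ≡ 11.
  x = λ² - 11 - 7 = 121 - 18 ≡ 12; y = λ·(11 - 12) - 6 ≡ 9. → (12, 9)
4P: (12, 9) + (7, 1). λ = (1 - 9)/(7 - 12) ≡ 5/8 mod 13. 8⁻¹ ≡ 5 (mod 13) since 8·5 = 40 ≡ 1, so λ ≡ 12.
  x = λ² - 12 - 7 = 144 - 19 ≡ 8; y = λ·(12 - 8) - 9 ≡ 0. → (8, 0)
5P: (8, 0) + (7, 1). λ = (1 - 0)/(7 - 8) ≡ 1/12 mod 13. 12⁻¹ ≡ 12 (mod 13), so λ ≡ 12.
  x = λ² - 8 - 7 = 144 - 15 ≡ 12; y = λ·(8 - 12) - 0 ≡ 4. → (12, 4)
6P: (12, 4) + (7, 1). λ = (1 - 4)/(7 - 12) ≡ 10/8 mod 13. 8⁻¹ ≡ 5 (mod 13) since 8·5 = 40 ≡ 1, so λ ≡ 11.
  x = λ² - 12 - 7 = 121 - 19 ≡ 11; y = λ·(12 - 11) - 4 ≡ 7. → (11, 7)
7P: (11, 7) + (7, 1). λ = (1 - 7)/(7 - 11) ≡ 7/9 mod 13. 9⁻¹ ≡ 3 (mod 13) since 9·3 = 27 ≡ 1, so λ ≡ 8.
  x = λ² - 11 - 7 = 64 - 18 ≡ 7; y = λ·(11 - 7) - 7 ≡ 12. → (7, 12)
8P: (7, 12) + (7, 1): same x and y₁ ≡ -y₂, so the sum is O.
8P = O, so the order is 8.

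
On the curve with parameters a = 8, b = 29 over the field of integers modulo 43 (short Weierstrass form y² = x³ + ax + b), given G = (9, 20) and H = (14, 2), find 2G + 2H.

First 2G:
Repeated addition: build up to 2G.
2G: tangent at (9, 20): λ = (3·9² + 8)/(2·20) ≡ 36/40. 40⁻¹ ≡ 14 (mod 43), so λ ≡ 36·14 ≡ 31.
  x = λ² - 9 - 9 = 961 - 18 ≡ 40; y = λ·(9 - 40) - 20 ≡ 8. → (40, 8)
2G = (40, 8).
Next 2H:
Repeated addition: build up to 2H.
2H: tangent at (14, 2): λ = (3·14² + 8)/(2·2) ≡ 37/4. 4⁻¹ ≡ 11 (mod 43) since 4·11 = 44 ≡ 1, so λ ≡ 37·11 ≡ 20.
  x = λ² - 14 - 14 = 400 - 28 ≡ 28; y = λ·(14 - 28) - 2 ≡ 19. → (28, 19)
2H = (28, 19).
Finally 2G + 2H:
(40, 8) + (28, 19). λ = (19 - 8)/(28 - 40) ≡ 11/31 mod 43. 31⁻¹ ≡ 25 (mod 43) since 31·25 = 775 ≡ 1, so λ ≡ 17.
  x = λ² - 40 - 28 = 289 - 68 ≡ 6; y = λ·(40 - 6) - 8 ≡ 11. → (6, 11)

(6, 11)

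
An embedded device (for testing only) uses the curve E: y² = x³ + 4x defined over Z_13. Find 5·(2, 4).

Write Q = (2, 4).
Repeated addition: build up to 5Q.
2Q: tangent at (2, 4): λ = (3·2² + 4)/(2·4) ≡ 3/8. 8⁻¹ ≡ 5 (mod 13), so λ ≡ 3·5 ≡ 2.
  x = λ² - 2 - 2 = 4 - 4 ≡ 0; y = λ·(2 - 0) - 4 ≡ 0. → (0, 0)
3Q: (0, 0) + (2, 4). λ = (4 - 0)/(2 - 0) ≡ 4/2 mod 13. 2⁻¹ ≡ 7 (mod 13), so λ ≡ 2.
  x = λ² - 0 - 2 = 4 - 2 ≡ 2; y = λ·(0 - 2) - 0 ≡ 9. → (2, 9)
4Q: (2, 9) + (2, 4): same x and y₁ ≡ -y₂, so the sum is the point at infinity.
5Q: the point at infinity + (2, 4) = (2, 4) (identity).

(2, 4)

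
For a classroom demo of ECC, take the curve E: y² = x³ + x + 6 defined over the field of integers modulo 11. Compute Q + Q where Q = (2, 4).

(5, 9)

tangent at (2, 4): λ = (3·2² + 1)/(2·4) ≡ 2/8. 8⁻¹ ≡ 7 (mod 11), so λ ≡ 2·7 ≡ 3.
  x = λ² - 2 - 2 = 9 - 4 ≡ 5; y = λ·(2 - 5) - 4 ≡ 9. → (5, 9)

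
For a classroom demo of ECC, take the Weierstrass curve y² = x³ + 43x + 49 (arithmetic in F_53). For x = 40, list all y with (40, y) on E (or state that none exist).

x³ + 43x + 49 = 65769 ≡ 49 (mod 53).
Square roots of 49 mod 53: 7 and 46 (since 7² = 49 ≡ 49).

7, 46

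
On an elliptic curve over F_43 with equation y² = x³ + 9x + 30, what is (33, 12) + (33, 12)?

tangent at (33, 12): λ = (3·33² + 9)/(2·12) ≡ 8/24. 24⁻¹ ≡ 9 (mod 43) since 24·9 = 216 ≡ 1, so λ ≡ 8·9 ≡ 29.
  x = λ² - 33 - 33 = 841 - 66 ≡ 1; y = λ·(33 - 1) - 12 ≡ 13. → (1, 13)

(1, 13)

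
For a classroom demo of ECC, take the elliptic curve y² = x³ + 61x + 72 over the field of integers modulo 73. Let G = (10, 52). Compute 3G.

(60, 32)

Repeated addition: build up to 3G.
2G: tangent at (10, 52): λ = (3·10² + 61)/(2·52) ≡ 69/31. 31⁻¹ ≡ 33 (mod 73), so λ ≡ 69·33 ≡ 14.
  x = λ² - 10 - 10 = 196 - 20 ≡ 30; y = λ·(10 - 30) - 52 ≡ 33. → (30, 33)
3G: (30, 33) + (10, 52). λ = (52 - 33)/(10 - 30) ≡ 19/53 mod 73. 53⁻¹ ≡ 62 (mod 73) since 53·62 = 3286 ≡ 1, so λ ≡ 10.
  x = λ² - 30 - 10 = 100 - 40 ≡ 60; y = λ·(30 - 60) - 33 ≡ 32. → (60, 32)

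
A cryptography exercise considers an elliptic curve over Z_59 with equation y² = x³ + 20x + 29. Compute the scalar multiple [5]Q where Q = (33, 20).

Repeated addition: build up to 5Q.
2Q: tangent at (33, 20): λ = (3·33² + 20)/(2·20) ≡ 42/40. 40⁻¹ ≡ 31 (mod 59) since 40·31 = 1240 ≡ 1, so λ ≡ 42·31 ≡ 4.
  x = λ² - 33 - 33 = 16 - 66 ≡ 9; y = λ·(33 - 9) - 20 ≡ 17. → (9, 17)
3Q: (9, 17) + (33, 20). λ = (20 - 17)/(33 - 9) ≡ 3/24 mod 59. 24⁻¹ ≡ 32 (mod 59), so λ ≡ 37.
  x = λ² - 9 - 33 = 1369 - 42 ≡ 29; y = λ·(9 - 29) - 17 ≡ 10. → (29, 10)
4Q: (29, 10) + (33, 20). λ = (20 - 10)/(33 - 29) ≡ 10/4 mod 59. 4⁻¹ ≡ 15 (mod 59) since 4·15 = 60 ≡ 1, so λ ≡ 32.
  x = λ² - 29 - 33 = 1024 - 62 ≡ 18; y = λ·(29 - 18) - 10 ≡ 47. → (18, 47)
5Q: (18, 47) + (33, 20). λ = (20 - 47)/(33 - 18) ≡ 32/15 mod 59. 15⁻¹ ≡ 4 (mod 59), so λ ≡ 10.
  x = λ² - 18 - 33 = 100 - 51 ≡ 49; y = λ·(18 - 49) - 47 ≡ 56. → (49, 56)

(49, 56)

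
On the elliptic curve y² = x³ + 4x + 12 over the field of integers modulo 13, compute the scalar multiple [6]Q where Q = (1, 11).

Repeated addition: build up to 6Q.
2Q: tangent at (1, 11): λ = (3·1² + 4)/(2·11) ≡ 7/9. 9⁻¹ ≡ 3 (mod 13), so λ ≡ 7·3 ≡ 8.
  x = λ² - 1 - 1 = 64 - 2 ≡ 10; y = λ·(1 - 10) - 11 ≡ 8. → (10, 8)
3Q: (10, 8) + (1, 11). λ = (11 - 8)/(1 - 10) ≡ 3/4 mod 13. 4⁻¹ ≡ 10 (mod 13) since 4·10 = 40 ≡ 1, so λ ≡ 4.
  x = λ² - 10 - 1 = 16 - 11 ≡ 5; y = λ·(10 - 5) - 8 ≡ 12. → (5, 12)
4Q: (5, 12) + (1, 11). λ = (11 - 12)/(1 - 5) ≡ 12/9 mod 13. 9⁻¹ ≡ 3 (mod 13) since 9·3 = 27 ≡ 1, so λ ≡ 10.
  x = λ² - 5 - 1 = 100 - 6 ≡ 3; y = λ·(5 - 3) - 12 ≡ 8. → (3, 8)
5Q: (3, 8) + (1, 11). λ = (11 - 8)/(1 - 3) ≡ 3/11 mod 13. 11⁻¹ ≡ 6 (mod 13) since 11·6 = 66 ≡ 1, so λ ≡ 5.
  x = λ² - 3 - 1 = 25 - 4 ≡ 8; y = λ·(3 - 8) - 8 ≡ 6. → (8, 6)
6Q: (8, 6) + (1, 11). λ = (11 - 6)/(1 - 8) ≡ 5/6 mod 13. 6⁻¹ ≡ 11 (mod 13) since 6·11 = 66 ≡ 1, so λ ≡ 3.
  x = λ² - 8 - 1 = 9 - 9 ≡ 0; y = λ·(8 - 0) - 6 ≡ 5. → (0, 5)

(0, 5)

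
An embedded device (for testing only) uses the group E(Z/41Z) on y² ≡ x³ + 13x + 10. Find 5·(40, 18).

(24, 40)

Write G = (40, 18).
Repeated addition: build up to 5G.
2G: tangent at (40, 18): λ = (3·40² + 13)/(2·18) ≡ 16/36. 36⁻¹ ≡ 8 (mod 41) since 36·8 = 288 ≡ 1, so λ ≡ 16·8 ≡ 5.
  x = λ² - 40 - 40 = 25 - 80 ≡ 27; y = λ·(40 - 27) - 18 ≡ 6. → (27, 6)
3G: (27, 6) + (40, 18). λ = (18 - 6)/(40 - 27) ≡ 12/13 mod 41. 13⁻¹ ≡ 19 (mod 41) since 13·19 = 247 ≡ 1, so λ ≡ 23.
  x = λ² - 27 - 40 = 529 - 67 ≡ 11; y = λ·(27 - 11) - 6 ≡ 34. → (11, 34)
4G: (11, 34) + (40, 18). λ = (18 - 34)/(40 - 11) ≡ 25/29 mod 41. 29⁻¹ ≡ 17 (mod 41), so λ ≡ 15.
  x = λ² - 11 - 40 = 225 - 51 ≡ 10; y = λ·(11 - 10) - 34 ≡ 22. → (10, 22)
5G: (10, 22) + (40, 18). λ = (18 - 22)/(40 - 10) ≡ 37/30 mod 41. 30⁻¹ ≡ 26 (mod 41), so λ ≡ 19.
  x = λ² - 10 - 40 = 361 - 50 ≡ 24; y = λ·(10 - 24) - 22 ≡ 40. → (24, 40)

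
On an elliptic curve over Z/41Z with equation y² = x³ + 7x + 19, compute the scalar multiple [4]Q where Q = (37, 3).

(10, 8)

Double-and-add on 4 = (100)₂. Start with Q = (37, 3) for the leading 1-bit.
double: tangent at (37, 3): λ = (3·37² + 7)/(2·3) ≡ 14/6. 6⁻¹ ≡ 7 (mod 41) since 6·7 = 42 ≡ 1, so λ ≡ 14·7 ≡ 16.
  x = λ² - 37 - 37 = 256 - 74 ≡ 18; y = λ·(37 - 18) - 3 ≡ 14. → (18, 14)
double: tangent at (18, 14): λ = (3·18² + 7)/(2·14) ≡ 36/28. 28⁻¹ ≡ 22 (mod 41) since 28·22 = 616 ≡ 1, so λ ≡ 36·22 ≡ 13.
  x = λ² - 18 - 18 = 169 - 36 ≡ 10; y = λ·(18 - 10) - 14 ≡ 8. → (10, 8)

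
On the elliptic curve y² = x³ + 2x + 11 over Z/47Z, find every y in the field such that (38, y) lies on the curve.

x³ + 2x + 11 = 54959 ≡ 16 (mod 47).
Square roots of 16 mod 47: 4 and 43 (since 4² = 16 ≡ 16).

4, 43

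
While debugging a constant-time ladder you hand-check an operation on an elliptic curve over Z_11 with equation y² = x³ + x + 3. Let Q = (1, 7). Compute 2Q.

tangent at (1, 7): λ = (3·1² + 1)/(2·7) ≡ 4/3. 3⁻¹ ≡ 4 (mod 11) since 3·4 = 12 ≡ 1, so λ ≡ 4·4 ≡ 5.
  x = λ² - 1 - 1 = 25 - 2 ≡ 1; y = λ·(1 - 1) - 7 ≡ 4. → (1, 4)

(1, 4)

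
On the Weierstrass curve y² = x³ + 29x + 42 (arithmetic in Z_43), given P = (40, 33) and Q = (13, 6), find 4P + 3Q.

First 4P:
Double-and-add on 4 = (100)₂. Start with P = (40, 33) for the leading 1-bit.
double: tangent at (40, 33): λ = (3·40² + 29)/(2·33) ≡ 13/23. 23⁻¹ ≡ 15 (mod 43), so λ ≡ 13·15 ≡ 23.
  x = λ² - 40 - 40 = 529 - 80 ≡ 19; y = λ·(40 - 19) - 33 ≡ 20. → (19, 20)
double: tangent at (19, 20): λ = (3·19² + 29)/(2·20) ≡ 37/40. 40⁻¹ ≡ 14 (mod 43), so λ ≡ 37·14 ≡ 2.
  x = λ² - 19 - 19 = 4 - 38 ≡ 9; y = λ·(19 - 9) - 20 ≡ 0. → (9, 0)
4P = (9, 0).
Next 3Q:
Repeated addition: build up to 3Q.
2Q: tangent at (13, 6): λ = (3·13² + 29)/(2·6) ≡ 20/12. 12⁻¹ ≡ 18 (mod 43), so λ ≡ 20·18 ≡ 16.
  x = λ² - 13 - 13 = 256 - 26 ≡ 15; y = λ·(13 - 15) - 6 ≡ 5. → (15, 5)
3Q: (15, 5) + (13, 6). λ = (6 - 5)/(13 - 15) ≡ 1/41 mod 43. 41⁻¹ ≡ 21 (mod 43), so λ ≡ 21.
  x = λ² - 15 - 13 = 441 - 28 ≡ 26; y = λ·(15 - 26) - 5 ≡ 22. → (26, 22)
3Q = (26, 22).
Finally 4P + 3Q:
(9, 0) + (26, 22). λ = (22 - 0)/(26 - 9) ≡ 22/17 mod 43. 17⁻¹ ≡ 38 (mod 43), so λ ≡ 19.
  x = λ² - 9 - 26 = 361 - 35 ≡ 25; y = λ·(9 - 25) - 0 ≡ 40. → (25, 40)

(25, 40)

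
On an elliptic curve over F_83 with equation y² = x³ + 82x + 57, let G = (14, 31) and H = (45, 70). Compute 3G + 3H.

First 3G:
Repeated addition: build up to 3G.
2G: tangent at (14, 31): λ = (3·14² + 82)/(2·31) ≡ 6/62. 62⁻¹ ≡ 79 (mod 83) since 62·79 = 4898 ≡ 1, so λ ≡ 6·79 ≡ 59.
  x = λ² - 14 - 14 = 3481 - 28 ≡ 50; y = λ·(14 - 50) - 31 ≡ 3. → (50, 3)
3G: (50, 3) + (14, 31). λ = (31 - 3)/(14 - 50) ≡ 28/47 mod 83. 47⁻¹ ≡ 53 (mod 83) since 47·53 = 2491 ≡ 1, so λ ≡ 73.
  x = λ² - 50 - 14 = 5329 - 64 ≡ 36; y = λ·(50 - 36) - 3 ≡ 23. → (36, 23)
3G = (36, 23).
Next 3H:
Repeated addition: build up to 3H.
2H: tangent at (45, 70): λ = (3·45² + 82)/(2·70) ≡ 15/57. 57⁻¹ ≡ 67 (mod 83), so λ ≡ 15·67 ≡ 9.
  x = λ² - 45 - 45 = 81 - 90 ≡ 74; y = λ·(45 - 74) - 70 ≡ 1. → (74, 1)
3H: (74, 1) + (45, 70). λ = (70 - 1)/(45 - 74) ≡ 69/54 mod 83. 54⁻¹ ≡ 20 (mod 83) since 54·20 = 1080 ≡ 1, so λ ≡ 52.
  x = λ² - 74 - 45 = 2704 - 119 ≡ 12; y = λ·(74 - 12) - 1 ≡ 69. → (12, 69)
3H = (12, 69).
Finally 3G + 3H:
(36, 23) + (12, 69). λ = (69 - 23)/(12 - 36) ≡ 46/59 mod 83. 59⁻¹ ≡ 38 (mod 83), so λ ≡ 5.
  x = λ² - 36 - 12 = 25 - 48 ≡ 60; y = λ·(36 - 60) - 23 ≡ 23. → (60, 23)

(60, 23)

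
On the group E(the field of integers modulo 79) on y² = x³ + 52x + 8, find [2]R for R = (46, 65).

(0, 18)

tangent at (46, 65): λ = (3·46² + 52)/(2·65) ≡ 1/51. 51⁻¹ ≡ 31 (mod 79), so λ ≡ 1·31 ≡ 31.
  x = λ² - 46 - 46 = 961 - 92 ≡ 0; y = λ·(46 - 0) - 65 ≡ 18. → (0, 18)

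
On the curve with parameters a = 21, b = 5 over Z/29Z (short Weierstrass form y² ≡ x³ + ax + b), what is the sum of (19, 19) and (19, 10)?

The two points share x = 19 and their y-coordinates satisfy 19 + 10 ≡ 0 (mod 29), so they are inverses. Their sum is O.

O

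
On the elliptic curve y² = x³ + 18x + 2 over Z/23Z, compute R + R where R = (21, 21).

(20, 6)

tangent at (21, 21): λ = (3·21² + 18)/(2·21) ≡ 7/19. 19⁻¹ ≡ 17 (mod 23), so λ ≡ 7·17 ≡ 4.
  x = λ² - 21 - 21 = 16 - 42 ≡ 20; y = λ·(21 - 20) - 21 ≡ 6. → (20, 6)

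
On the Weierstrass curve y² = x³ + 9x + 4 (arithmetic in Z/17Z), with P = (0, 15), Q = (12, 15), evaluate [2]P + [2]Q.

First 2P:
Repeated addition: build up to 2P.
2P: tangent at (0, 15): λ = (3·0² + 9)/(2·15) ≡ 9/13. 13⁻¹ ≡ 4 (mod 17), so λ ≡ 9·4 ≡ 2.
  x = λ² - 0 - 0 = 4 - 0 ≡ 4; y = λ·(0 - 4) - 15 ≡ 11. → (4, 11)
2P = (4, 11).
Next 2Q:
Repeated addition: build up to 2Q.
2Q: tangent at (12, 15): λ = (3·12² + 9)/(2·15) ≡ 16/13. 13⁻¹ ≡ 4 (mod 17), so λ ≡ 16·4 ≡ 13.
  x = λ² - 12 - 12 = 169 - 24 ≡ 9; y = λ·(12 - 9) - 15 ≡ 7. → (9, 7)
2Q = (9, 7).
Finally 2P + 2Q:
(4, 11) + (9, 7). λ = (7 - 11)/(9 - 4) ≡ 13/5 mod 17. 5⁻¹ ≡ 7 (mod 17), so λ ≡ 6.
  x = λ² - 4 - 9 = 36 - 13 ≡ 6; y = λ·(4 - 6) - 11 ≡ 11. → (6, 11)

(6, 11)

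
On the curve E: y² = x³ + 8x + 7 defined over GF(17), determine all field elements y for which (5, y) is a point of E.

x³ + 8x + 7 = 172 ≡ 2 (mod 17).
Square roots of 2 mod 17: 6 and 11 (since 6² = 36 ≡ 2).

6, 11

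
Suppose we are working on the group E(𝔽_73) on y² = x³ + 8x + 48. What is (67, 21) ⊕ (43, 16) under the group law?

(42, 42)

(67, 21) + (43, 16). λ = (16 - 21)/(43 - 67) ≡ 68/49 mod 73. 49⁻¹ ≡ 3 (mod 73) since 49·3 = 147 ≡ 1, so λ ≡ 58.
  x = λ² - 67 - 43 = 3364 - 110 ≡ 42; y = λ·(67 - 42) - 21 ≡ 42. → (42, 42)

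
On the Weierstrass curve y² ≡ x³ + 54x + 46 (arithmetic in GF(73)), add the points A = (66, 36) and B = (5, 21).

(66, 36) + (5, 21). λ = (21 - 36)/(5 - 66) ≡ 58/12 mod 73. 12⁻¹ ≡ 67 (mod 73), so λ ≡ 17.
  x = λ² - 66 - 5 = 289 - 71 ≡ 72; y = λ·(66 - 72) - 36 ≡ 8. → (72, 8)

(72, 8)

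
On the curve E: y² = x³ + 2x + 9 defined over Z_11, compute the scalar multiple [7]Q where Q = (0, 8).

Double-and-add on 7 = (111)₂. Start with Q = (0, 8) for the leading 1-bit.
double: tangent at (0, 8): λ = (3·0² + 2)/(2·8) ≡ 2/5. 5⁻¹ ≡ 9 (mod 11), so λ ≡ 2·9 ≡ 7.
  x = λ² - 0 - 0 = 49 - 0 ≡ 5; y = λ·(0 - 5) - 8 ≡ 1. → (5, 1)
add Q: (5, 1) + (0, 8). λ = (8 - 1)/(0 - 5) ≡ 7/6 mod 11. 6⁻¹ ≡ 2 (mod 11) since 6·2 = 12 ≡ 1, so λ ≡ 3.
  x = λ² - 5 - 0 = 9 - 5 ≡ 4; y = λ·(5 - 4) - 1 ≡ 2. → (4, 2)
double: tangent at (4, 2): λ = (3·4² + 2)/(2·2) ≡ 6/4. 4⁻¹ ≡ 3 (mod 11) since 4·3 = 12 ≡ 1, so λ ≡ 6·3 ≡ 7.
  x = λ² - 4 - 4 = 49 - 8 ≡ 8; y = λ·(4 - 8) - 2 ≡ 3. → (8, 3)
add Q: (8, 3) + (0, 8). λ = (8 - 3)/(0 - 8) ≡ 5/3 mod 11. 3⁻¹ ≡ 4 (mod 11), so λ ≡ 9.
  x = λ² - 8 - 0 = 81 - 8 ≡ 7; y = λ·(8 - 7) - 3 ≡ 6. → (7, 6)

(7, 6)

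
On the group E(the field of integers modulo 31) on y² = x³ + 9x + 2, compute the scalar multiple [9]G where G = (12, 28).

(4, 28)

Repeated addition: build up to 9G.
2G: tangent at (12, 28): λ = (3·12² + 9)/(2·28) ≡ 7/25. 25⁻¹ ≡ 5 (mod 31), so λ ≡ 7·5 ≡ 4.
  x = λ² - 12 - 12 = 16 - 24 ≡ 23; y = λ·(12 - 23) - 28 ≡ 21. → (23, 21)
3G: (23, 21) + (12, 28). λ = (28 - 21)/(12 - 23) ≡ 7/20 mod 31. 20⁻¹ ≡ 14 (mod 31), so λ ≡ 5.
  x = λ² - 23 - 12 = 25 - 35 ≡ 21; y = λ·(23 - 21) - 21 ≡ 20. → (21, 20)
4G: (21, 20) + (12, 28). λ = (28 - 20)/(12 - 21) ≡ 8/22 mod 31. 22⁻¹ ≡ 24 (mod 31) since 22·24 = 528 ≡ 1, so λ ≡ 6.
  x = λ² - 21 - 12 = 36 - 33 ≡ 3; y = λ·(21 - 3) - 20 ≡ 26. → (3, 26)
5G: (3, 26) + (12, 28). λ = (28 - 26)/(12 - 3) ≡ 2/9 mod 31. 9⁻¹ ≡ 7 (mod 31), so λ ≡ 14.
  x = λ² - 3 - 12 = 196 - 15 ≡ 26; y = λ·(3 - 26) - 26 ≡ 24. → (26, 24)
6G: (26, 24) + (12, 28). λ = (28 - 24)/(12 - 26) ≡ 4/17 mod 31. 17⁻¹ ≡ 11 (mod 31), so λ ≡ 13.
  x = λ² - 26 - 12 = 169 - 38 ≡ 7; y = λ·(26 - 7) - 24 ≡ 6. → (7, 6)
7G: (7, 6) + (12, 28). λ = (28 - 6)/(12 - 7) ≡ 22/5 mod 31. 5⁻¹ ≡ 25 (mod 31), so λ ≡ 23.
  x = λ² - 7 - 12 = 529 - 19 ≡ 14; y = λ·(7 - 14) - 6 ≡ 19. → (14, 19)
8G: (14, 19) + (12, 28). λ = (28 - 19)/(12 - 14) ≡ 9/29 mod 31. 29⁻¹ ≡ 15 (mod 31), so λ ≡ 11.
  x = λ² - 14 - 12 = 121 - 26 ≡ 2; y = λ·(14 - 2) - 19 ≡ 20. → (2, 20)
9G: (2, 20) + (12, 28). λ = (28 - 20)/(12 - 2) ≡ 8/10 mod 31. 10⁻¹ ≡ 28 (mod 31), so λ ≡ 7.
  x = λ² - 2 - 12 = 49 - 14 ≡ 4; y = λ·(2 - 4) - 20 ≡ 28. → (4, 28)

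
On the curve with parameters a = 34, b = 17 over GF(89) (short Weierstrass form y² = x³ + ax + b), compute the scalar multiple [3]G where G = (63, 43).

(72, 69)

Repeated addition: build up to 3G.
2G: tangent at (63, 43): λ = (3·63² + 34)/(2·43) ≡ 15/86. 86⁻¹ ≡ 59 (mod 89) since 86·59 = 5074 ≡ 1, so λ ≡ 15·59 ≡ 84.
  x = λ² - 63 - 63 = 7056 - 126 ≡ 77; y = λ·(63 - 77) - 43 ≡ 27. → (77, 27)
3G: (77, 27) + (63, 43). λ = (43 - 27)/(63 - 77) ≡ 16/75 mod 89. 75⁻¹ ≡ 19 (mod 89), so λ ≡ 37.
  x = λ² - 77 - 63 = 1369 - 140 ≡ 72; y = λ·(77 - 72) - 27 ≡ 69. → (72, 69)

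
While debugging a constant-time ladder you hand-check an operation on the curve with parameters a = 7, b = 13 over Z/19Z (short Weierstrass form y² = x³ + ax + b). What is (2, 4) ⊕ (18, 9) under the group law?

(2, 4) + (18, 9). λ = (9 - 4)/(18 - 2) ≡ 5/16 mod 19. 16⁻¹ ≡ 6 (mod 19), so λ ≡ 11.
  x = λ² - 2 - 18 = 121 - 20 ≡ 6; y = λ·(2 - 6) - 4 ≡ 9. → (6, 9)

(6, 9)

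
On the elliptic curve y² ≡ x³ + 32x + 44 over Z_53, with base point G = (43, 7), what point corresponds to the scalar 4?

Double-and-add on 4 = (100)₂. Start with G = (43, 7) for the leading 1-bit.
double: tangent at (43, 7): λ = (3·43² + 32)/(2·7) ≡ 14/14. 14⁻¹ ≡ 19 (mod 53), so λ ≡ 14·19 ≡ 1.
  x = λ² - 43 - 43 = 1 - 86 ≡ 21; y = λ·(43 - 21) - 7 ≡ 15. → (21, 15)
double: tangent at (21, 15): λ = (3·21² + 32)/(2·15) ≡ 30/30. 30⁻¹ ≡ 23 (mod 53), so λ ≡ 30·23 ≡ 1.
  x = λ² - 21 - 21 = 1 - 42 ≡ 12; y = λ·(21 - 12) - 15 ≡ 47. → (12, 47)

(12, 47)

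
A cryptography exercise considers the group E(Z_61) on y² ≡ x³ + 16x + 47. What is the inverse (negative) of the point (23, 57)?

-(23, 57) = (23, -57 mod 61) = (23, 4).

(23, 4)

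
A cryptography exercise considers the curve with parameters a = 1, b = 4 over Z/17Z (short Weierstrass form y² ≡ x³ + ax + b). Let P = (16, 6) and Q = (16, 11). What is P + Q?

O

The two points share x = 16 and their y-coordinates satisfy 6 + 11 ≡ 0 (mod 17), so they are inverses. Their sum is 𝒪.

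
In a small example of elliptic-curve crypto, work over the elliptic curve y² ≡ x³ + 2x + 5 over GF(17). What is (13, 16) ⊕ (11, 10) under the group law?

(13, 16) + (11, 10). λ = (10 - 16)/(11 - 13) ≡ 11/15 mod 17. 15⁻¹ ≡ 8 (mod 17), so λ ≡ 3.
  x = λ² - 13 - 11 = 9 - 24 ≡ 2; y = λ·(13 - 2) - 16 ≡ 0. → (2, 0)

(2, 0)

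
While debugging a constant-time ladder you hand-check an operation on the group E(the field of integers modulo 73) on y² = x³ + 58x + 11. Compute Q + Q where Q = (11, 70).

tangent at (11, 70): λ = (3·11² + 58)/(2·70) ≡ 56/67. 67⁻¹ ≡ 12 (mod 73) since 67·12 = 804 ≡ 1, so λ ≡ 56·12 ≡ 15.
  x = λ² - 11 - 11 = 225 - 22 ≡ 57; y = λ·(11 - 57) - 70 ≡ 43. → (57, 43)

(57, 43)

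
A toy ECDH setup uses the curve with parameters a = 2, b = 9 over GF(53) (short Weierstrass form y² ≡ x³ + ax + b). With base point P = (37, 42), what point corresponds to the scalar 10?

(41, 18)

Double-and-add on 10 = (1010)₂. Start with P = (37, 42) for the leading 1-bit.
double: tangent at (37, 42): λ = (3·37² + 2)/(2·42) ≡ 28/31. 31⁻¹ ≡ 12 (mod 53), so λ ≡ 28·12 ≡ 18.
  x = λ² - 37 - 37 = 324 - 74 ≡ 38; y = λ·(37 - 38) - 42 ≡ 46. → (38, 46)
double: tangent at (38, 46): λ = (3·38² + 2)/(2·46) ≡ 41/39. 39⁻¹ ≡ 34 (mod 53), so λ ≡ 41·34 ≡ 16.
  x = λ² - 38 - 38 = 256 - 76 ≡ 21; y = λ·(38 - 21) - 46 ≡ 14. → (21, 14)
add P: (21, 14) + (37, 42). λ = (42 - 14)/(37 - 21) ≡ 28/16 mod 53. 16⁻¹ ≡ 10 (mod 53), so λ ≡ 15.
  x = λ² - 21 - 37 = 225 - 58 ≡ 8; y = λ·(21 - 8) - 14 ≡ 22. → (8, 22)
double: tangent at (8, 22): λ = (3·8² + 2)/(2·22) ≡ 35/44. 44⁻¹ ≡ 47 (mod 53) since 44·47 = 2068 ≡ 1, so λ ≡ 35·47 ≡ 2.
  x = λ² - 8 - 8 = 4 - 16 ≡ 41; y = λ·(8 - 41) - 22 ≡ 18. → (41, 18)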